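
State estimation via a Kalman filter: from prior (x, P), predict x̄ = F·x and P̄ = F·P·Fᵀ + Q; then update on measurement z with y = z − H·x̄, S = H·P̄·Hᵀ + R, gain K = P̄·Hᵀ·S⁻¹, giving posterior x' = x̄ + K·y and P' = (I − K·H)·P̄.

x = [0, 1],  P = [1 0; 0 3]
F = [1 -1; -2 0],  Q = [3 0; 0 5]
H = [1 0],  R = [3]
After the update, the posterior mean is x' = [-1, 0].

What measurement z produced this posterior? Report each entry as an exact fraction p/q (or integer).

x̄ = F·x = [-1, 0]
P̄ = F·P·Fᵀ + Q = [7 -2; -2 9]
S = H·P̄·Hᵀ + R = [10]
K = P̄·Hᵀ·S⁻¹ = [7/10; -1/5]
x' − x̄ = [0, 0] = K·y
y = (KᵀK)⁻¹·Kᵀ·(x' − x̄) = [0]
z = y + H·x̄ = [0] + [-1] = [-1]

z = [-1]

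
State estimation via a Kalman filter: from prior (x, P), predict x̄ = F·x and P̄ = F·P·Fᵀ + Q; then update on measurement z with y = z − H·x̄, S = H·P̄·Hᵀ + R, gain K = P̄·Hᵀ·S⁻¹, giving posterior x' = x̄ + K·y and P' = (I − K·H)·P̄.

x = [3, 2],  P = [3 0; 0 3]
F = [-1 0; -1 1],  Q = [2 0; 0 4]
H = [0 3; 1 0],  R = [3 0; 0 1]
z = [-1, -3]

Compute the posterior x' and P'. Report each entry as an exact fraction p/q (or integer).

x̄ = F·x = [-3, -1]
P̄ = F·P·Fᵀ + Q = [5 3; 3 10]
y = z − H·x̄ = [2, 0]
S = H·P̄·Hᵀ + R = [93 9; 9 6]
K = P̄·Hᵀ·S⁻¹ = [1/53 128/159; 17/53 1/53]
x' = x̄ + K·y = [-157/53, -19/53]
P' = (I − K·H)·P̄ = [128/159 1/53; 1/53 17/53]

x' = [-157/53, -19/53]
P' = [128/159 1/53; 1/53 17/53]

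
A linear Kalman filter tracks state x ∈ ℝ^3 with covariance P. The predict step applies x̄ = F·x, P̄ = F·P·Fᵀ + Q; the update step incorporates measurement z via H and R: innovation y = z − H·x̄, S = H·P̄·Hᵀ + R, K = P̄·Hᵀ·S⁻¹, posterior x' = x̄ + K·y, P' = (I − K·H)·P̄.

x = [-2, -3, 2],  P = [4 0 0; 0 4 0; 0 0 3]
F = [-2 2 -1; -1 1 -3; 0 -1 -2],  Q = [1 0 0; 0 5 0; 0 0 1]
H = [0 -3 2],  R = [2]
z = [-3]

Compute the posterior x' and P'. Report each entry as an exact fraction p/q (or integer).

x̄ = F·x = [-4, -7, -1]
P̄ = F·P·Fᵀ + Q = [36 25 -2; 25 40 14; -2 14 17]
y = z − H·x̄ = [-22]
S = H·P̄·Hᵀ + R = [262]
K = P̄·Hᵀ·S⁻¹ = [-79/262; -46/131; -4/131]
x' = x̄ + K·y = [345/131, 95/131, -43/131]
P' = (I − K·H)·P̄ = [3191/262 -359/131 -578/131; -359/131 1008/131 1466/131; -578/131 1466/131 2195/131]

x' = [345/131, 95/131, -43/131]
P' = [3191/262 -359/131 -578/131; -359/131 1008/131 1466/131; -578/131 1466/131 2195/131]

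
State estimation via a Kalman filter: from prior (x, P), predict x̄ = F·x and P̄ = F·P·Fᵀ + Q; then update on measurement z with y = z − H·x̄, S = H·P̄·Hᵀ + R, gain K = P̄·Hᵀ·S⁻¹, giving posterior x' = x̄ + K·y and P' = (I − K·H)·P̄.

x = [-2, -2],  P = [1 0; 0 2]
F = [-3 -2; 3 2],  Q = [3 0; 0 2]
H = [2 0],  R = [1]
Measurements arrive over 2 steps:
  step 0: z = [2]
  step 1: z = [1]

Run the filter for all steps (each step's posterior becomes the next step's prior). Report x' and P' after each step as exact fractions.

step 0: x̄ = F·x = [10, -10]
step 0: P̄ = F·P·Fᵀ + Q = [20 -17; -17 19]
step 0: y = z − H·x̄ = [-18]
step 0: S = H·P̄·Hᵀ + R = [81]
step 0: K = P̄·Hᵀ·S⁻¹ = [40/81; -34/81]
step 0: x' = x̄ + K·y = [10/9, -22/9]
step 0: P' = (I − K·H)·P̄ = [20/81 -17/81; -17/81 383/81]
step 1: x̄ = F·x = [14/9, -14/9]
step 1: P̄ = F·P·Fᵀ + Q = [1751/81 -1508/81; -1508/81 1670/81]
step 1: y = z − H·x̄ = [-19/9]
step 1: S = H·P̄·Hᵀ + R = [7085/81]
step 1: K = P̄·Hᵀ·S⁻¹ = [3502/7085; -232/545]
step 1: x' = x̄ + K·y = [3628/7085, -358/545]
step 1: P' = (I − K·H)·P̄ = [1751/7085 -116/545; -116/545 2598/545]

step 0: x' = [10/9, -22/9], P' = [20/81 -17/81; -17/81 383/81]
step 1: x' = [3628/7085, -358/545], P' = [1751/7085 -116/545; -116/545 2598/545]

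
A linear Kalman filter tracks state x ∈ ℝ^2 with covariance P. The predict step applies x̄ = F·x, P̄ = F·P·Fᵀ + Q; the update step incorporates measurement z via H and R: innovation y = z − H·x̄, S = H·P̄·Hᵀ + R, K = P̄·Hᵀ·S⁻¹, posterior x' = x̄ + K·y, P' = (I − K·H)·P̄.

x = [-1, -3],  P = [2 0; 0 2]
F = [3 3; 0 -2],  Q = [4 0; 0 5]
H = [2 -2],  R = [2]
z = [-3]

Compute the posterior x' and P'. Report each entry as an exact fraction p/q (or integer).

x̄ = F·x = [-12, 6]
P̄ = F·P·Fᵀ + Q = [40 -12; -12 13]
y = z − H·x̄ = [33]
S = H·P̄·Hᵀ + R = [310]
K = P̄·Hᵀ·S⁻¹ = [52/155; -5/31]
x' = x̄ + K·y = [-144/155, 21/31]
P' = (I − K·H)·P̄ = [792/155 148/31; 148/31 153/31]

x' = [-144/155, 21/31]
P' = [792/155 148/31; 148/31 153/31]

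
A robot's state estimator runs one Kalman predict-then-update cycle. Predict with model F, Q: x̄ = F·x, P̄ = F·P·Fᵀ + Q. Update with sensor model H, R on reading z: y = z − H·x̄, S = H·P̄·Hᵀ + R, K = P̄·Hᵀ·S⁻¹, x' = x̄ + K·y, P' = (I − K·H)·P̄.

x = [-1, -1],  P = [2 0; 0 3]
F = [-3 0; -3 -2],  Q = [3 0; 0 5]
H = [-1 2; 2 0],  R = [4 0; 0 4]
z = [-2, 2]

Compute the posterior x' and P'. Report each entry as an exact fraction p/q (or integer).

x' = [624/607, -183/607]
P' = [576/607 298/607; 298/607 2195/1821]

x̄ = F·x = [3, 5]
P̄ = F·P·Fᵀ + Q = [21 18; 18 35]
y = z − H·x̄ = [-9, -4]
S = H·P̄·Hᵀ + R = [93 30; 30 88]
K = P̄·Hᵀ·S⁻¹ = [5/607 288/607; 874/1821 149/607]
x' = x̄ + K·y = [624/607, -183/607]
P' = (I − K·H)·P̄ = [576/607 298/607; 298/607 2195/1821]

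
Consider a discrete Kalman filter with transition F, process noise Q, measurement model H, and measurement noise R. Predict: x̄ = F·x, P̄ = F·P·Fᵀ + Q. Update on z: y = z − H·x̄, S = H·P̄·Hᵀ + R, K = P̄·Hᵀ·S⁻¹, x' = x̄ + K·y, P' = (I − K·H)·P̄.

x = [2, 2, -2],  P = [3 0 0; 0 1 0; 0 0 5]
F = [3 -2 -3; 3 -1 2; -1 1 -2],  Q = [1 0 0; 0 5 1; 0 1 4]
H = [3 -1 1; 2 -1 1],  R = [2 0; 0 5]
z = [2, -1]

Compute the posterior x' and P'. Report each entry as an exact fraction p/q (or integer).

x' = [37563/16127, 76307/16127, -5906/16127]
P' = [72891/16127 130083/16127 -65474/16127; 130083/16127 289887/16127 -73034/16127; -65474/16127 -73034/16127 111494/16127]

x̄ = F·x = [8, 0, 4]
P̄ = F·P·Fᵀ + Q = [77 -1 19; -1 53 -29; 19 -29 28]
y = z − H·x̄ = [-26, -21]
S = H·P̄·Hᵀ + R = [954 701; 701 532]
K = P̄·Hᵀ·S⁻¹ = [11558/16127 -9955/16127; 13664/16127 -20551/16127; -5947/16127 10716/16127]
x' = x̄ + K·y = [37563/16127, 76307/16127, -5906/16127]
P' = (I − K·H)·P̄ = [72891/16127 130083/16127 -65474/16127; 130083/16127 289887/16127 -73034/16127; -65474/16127 -73034/16127 111494/16127]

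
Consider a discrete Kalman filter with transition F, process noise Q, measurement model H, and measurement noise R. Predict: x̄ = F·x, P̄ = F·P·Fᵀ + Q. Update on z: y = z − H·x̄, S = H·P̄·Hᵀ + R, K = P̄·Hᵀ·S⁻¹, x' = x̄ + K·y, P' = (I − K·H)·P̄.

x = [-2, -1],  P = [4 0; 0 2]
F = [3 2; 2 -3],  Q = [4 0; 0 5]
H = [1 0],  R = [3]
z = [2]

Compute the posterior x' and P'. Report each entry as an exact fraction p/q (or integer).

x' = [24/17, 23/17]
P' = [48/17 12/17; 12/17 615/17]

x̄ = F·x = [-8, -1]
P̄ = F·P·Fᵀ + Q = [48 12; 12 39]
y = z − H·x̄ = [10]
S = H·P̄·Hᵀ + R = [51]
K = P̄·Hᵀ·S⁻¹ = [16/17; 4/17]
x' = x̄ + K·y = [24/17, 23/17]
P' = (I − K·H)·P̄ = [48/17 12/17; 12/17 615/17]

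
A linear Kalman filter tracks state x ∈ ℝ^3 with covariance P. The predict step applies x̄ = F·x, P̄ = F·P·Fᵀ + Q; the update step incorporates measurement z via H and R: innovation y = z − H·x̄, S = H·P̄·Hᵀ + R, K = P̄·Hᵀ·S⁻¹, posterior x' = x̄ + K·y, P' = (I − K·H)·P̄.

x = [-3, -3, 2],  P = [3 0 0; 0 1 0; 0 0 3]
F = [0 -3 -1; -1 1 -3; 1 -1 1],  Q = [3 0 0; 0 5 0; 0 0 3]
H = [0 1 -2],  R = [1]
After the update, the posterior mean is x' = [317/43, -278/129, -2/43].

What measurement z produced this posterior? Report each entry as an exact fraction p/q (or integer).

z = [-2]

x̄ = F·x = [7, -6, 2]
P̄ = F·P·Fᵀ + Q = [15 6 0; 6 36 -13; 0 -13 10]
S = H·P̄·Hᵀ + R = [129]
K = P̄·Hᵀ·S⁻¹ = [2/43; 62/129; -11/43]
x' − x̄ = [16/43, 496/129, -88/43] = K·y
y = (KᵀK)⁻¹·Kᵀ·(x' − x̄) = [8]
z = y + H·x̄ = [8] + [-10] = [-2]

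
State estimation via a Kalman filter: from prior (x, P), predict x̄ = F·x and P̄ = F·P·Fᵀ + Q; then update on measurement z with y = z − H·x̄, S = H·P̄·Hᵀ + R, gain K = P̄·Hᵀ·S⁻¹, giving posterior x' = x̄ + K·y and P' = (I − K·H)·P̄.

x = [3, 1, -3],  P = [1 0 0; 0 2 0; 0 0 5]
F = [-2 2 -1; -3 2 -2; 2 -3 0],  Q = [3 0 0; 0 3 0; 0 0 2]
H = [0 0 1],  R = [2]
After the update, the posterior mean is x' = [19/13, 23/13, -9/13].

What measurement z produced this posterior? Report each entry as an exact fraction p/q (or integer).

z = [-1]

x̄ = F·x = [-1, -1, 3]
P̄ = F·P·Fᵀ + Q = [20 24 -16; 24 40 -18; -16 -18 24]
S = H·P̄·Hᵀ + R = [26]
K = P̄·Hᵀ·S⁻¹ = [-8/13; -9/13; 12/13]
x' − x̄ = [32/13, 36/13, -48/13] = K·y
y = (KᵀK)⁻¹·Kᵀ·(x' − x̄) = [-4]
z = y + H·x̄ = [-4] + [3] = [-1]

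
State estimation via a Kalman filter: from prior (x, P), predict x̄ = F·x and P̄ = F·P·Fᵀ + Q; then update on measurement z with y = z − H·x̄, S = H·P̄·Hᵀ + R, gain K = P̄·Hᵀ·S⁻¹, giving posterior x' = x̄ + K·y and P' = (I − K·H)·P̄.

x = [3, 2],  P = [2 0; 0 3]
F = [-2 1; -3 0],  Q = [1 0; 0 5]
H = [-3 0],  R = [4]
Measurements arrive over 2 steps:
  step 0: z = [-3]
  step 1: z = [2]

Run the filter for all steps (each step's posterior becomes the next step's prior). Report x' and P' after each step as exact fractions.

step 0: x̄ = F·x = [-4, -9]
step 0: P̄ = F·P·Fᵀ + Q = [12 12; 12 23]
step 0: y = z − H·x̄ = [-15]
step 0: S = H·P̄·Hᵀ + R = [112]
step 0: K = P̄·Hᵀ·S⁻¹ = [-9/28; -9/28]
step 0: x' = x̄ + K·y = [23/28, -117/28]
step 0: P' = (I − K·H)·P̄ = [3/7 3/7; 3/7 80/7]
step 1: x̄ = F·x = [-163/28, -69/28]
step 1: P̄ = F·P·Fᵀ + Q = [87/7 9/7; 9/7 62/7]
step 1: y = z − H·x̄ = [-433/28]
step 1: S = H·P̄·Hᵀ + R = [811/7]
step 1: K = P̄·Hᵀ·S⁻¹ = [-261/811; -27/811]
step 1: x' = x̄ + K·y = [-685/811, -1581/811]
step 1: P' = (I − K·H)·P̄ = [348/811 36/811; 36/811 7079/811]

step 0: x' = [23/28, -117/28], P' = [3/7 3/7; 3/7 80/7]
step 1: x' = [-685/811, -1581/811], P' = [348/811 36/811; 36/811 7079/811]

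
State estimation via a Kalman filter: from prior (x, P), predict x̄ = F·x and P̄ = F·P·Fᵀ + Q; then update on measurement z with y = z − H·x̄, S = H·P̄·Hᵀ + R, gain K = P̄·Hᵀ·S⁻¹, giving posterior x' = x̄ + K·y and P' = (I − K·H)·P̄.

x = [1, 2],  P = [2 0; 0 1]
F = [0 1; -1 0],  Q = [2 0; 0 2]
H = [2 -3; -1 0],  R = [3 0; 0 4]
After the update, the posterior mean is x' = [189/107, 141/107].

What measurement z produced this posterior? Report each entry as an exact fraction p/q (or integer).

z = [-1, -3]

x̄ = F·x = [2, -1]
P̄ = F·P·Fᵀ + Q = [3 0; 0 4]
S = H·P̄·Hᵀ + R = [51 -6; -6 7]
K = P̄·Hᵀ·S⁻¹ = [8/107 -39/107; -28/107 -24/107]
x' − x̄ = [-25/107, 248/107] = K·y
y = (KᵀK)⁻¹·Kᵀ·(x' − x̄) = [-8, -1]
z = y + H·x̄ = [-8, -1] + [7, -2] = [-1, -3]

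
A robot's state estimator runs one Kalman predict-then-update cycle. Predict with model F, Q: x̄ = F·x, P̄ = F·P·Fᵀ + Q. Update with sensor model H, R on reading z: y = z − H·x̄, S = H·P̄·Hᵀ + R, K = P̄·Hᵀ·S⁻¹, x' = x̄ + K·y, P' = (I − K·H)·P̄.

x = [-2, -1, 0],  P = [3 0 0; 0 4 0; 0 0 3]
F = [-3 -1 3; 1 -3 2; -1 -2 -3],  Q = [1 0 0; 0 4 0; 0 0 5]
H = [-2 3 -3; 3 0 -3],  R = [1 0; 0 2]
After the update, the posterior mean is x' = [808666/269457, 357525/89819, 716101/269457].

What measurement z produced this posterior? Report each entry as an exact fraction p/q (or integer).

z = [-2, 1]

x̄ = F·x = [7, 1, 4]
P̄ = F·P·Fᵀ + Q = [59 21 -10; 21 55 3; -10 3 51]
S = H·P̄·Hᵀ + R = [765 297; 297 1172]
K = P̄·Hᵀ·S⁻¹ = [-90779/808371 18420/89819; 39190/269457 828/89819; -90977/808371 -11463/89819]
x' − x̄ = [-1077533/269457, 267706/89819, -361727/269457] = K·y
y = (KᵀK)⁻¹·Kᵀ·(x' − x̄) = [21, -8]
z = y + H·x̄ = [21, -8] + [-23, 9] = [-2, 1]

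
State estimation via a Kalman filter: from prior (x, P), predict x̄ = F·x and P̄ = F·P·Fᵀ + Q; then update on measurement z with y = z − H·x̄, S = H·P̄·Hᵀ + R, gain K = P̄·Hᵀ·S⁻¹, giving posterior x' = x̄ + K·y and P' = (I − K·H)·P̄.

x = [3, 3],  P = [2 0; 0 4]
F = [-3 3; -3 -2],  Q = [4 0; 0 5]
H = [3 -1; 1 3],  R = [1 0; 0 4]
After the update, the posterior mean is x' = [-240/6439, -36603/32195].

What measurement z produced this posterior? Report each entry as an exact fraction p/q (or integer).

x̄ = F·x = [0, -15]
P̄ = F·P·Fᵀ + Q = [58 -6; -6 39]
S = H·P̄·Hᵀ + R = [598 9; 9 377]
K = P̄·Hᵀ·S⁻¹ = [13500/45073 4460/45073; -22488/225365 66891/225365]
x' − x̄ = [-240/6439, 446322/32195] = K·y
y = (KᵀK)⁻¹·Kᵀ·(x' − x̄) = [-14, 42]
z = y + H·x̄ = [-14, 42] + [15, -45] = [1, -3]

z = [1, -3]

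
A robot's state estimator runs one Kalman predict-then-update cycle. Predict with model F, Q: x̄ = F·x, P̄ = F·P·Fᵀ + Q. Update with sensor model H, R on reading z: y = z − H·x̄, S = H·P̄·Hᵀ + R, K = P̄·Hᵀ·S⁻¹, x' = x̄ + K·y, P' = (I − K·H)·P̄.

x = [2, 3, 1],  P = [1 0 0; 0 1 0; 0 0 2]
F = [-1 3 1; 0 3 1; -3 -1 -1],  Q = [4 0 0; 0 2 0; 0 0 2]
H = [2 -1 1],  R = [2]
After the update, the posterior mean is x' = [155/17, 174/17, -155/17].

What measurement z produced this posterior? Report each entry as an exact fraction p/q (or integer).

x̄ = F·x = [8, 10, -10]
P̄ = F·P·Fᵀ + Q = [16 11 -2; 11 13 -5; -2 -5 14]
S = H·P̄·Hᵀ + R = [51]
K = P̄·Hᵀ·S⁻¹ = [19/51; 4/51; 5/17]
x' − x̄ = [19/17, 4/17, 15/17] = K·y
y = (KᵀK)⁻¹·Kᵀ·(x' − x̄) = [3]
z = y + H·x̄ = [3] + [-4] = [-1]

z = [-1]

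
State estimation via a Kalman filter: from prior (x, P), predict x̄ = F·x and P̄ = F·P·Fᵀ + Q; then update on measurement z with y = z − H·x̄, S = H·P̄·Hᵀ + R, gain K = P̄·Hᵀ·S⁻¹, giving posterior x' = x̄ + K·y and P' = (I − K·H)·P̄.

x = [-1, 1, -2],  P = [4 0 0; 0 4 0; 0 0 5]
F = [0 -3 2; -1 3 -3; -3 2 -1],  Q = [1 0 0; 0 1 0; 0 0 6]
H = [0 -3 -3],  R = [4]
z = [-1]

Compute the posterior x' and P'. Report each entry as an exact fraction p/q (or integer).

x̄ = F·x = [-7, 10, 7]
P̄ = F·P·Fᵀ + Q = [57 -66 -34; -66 86 51; -34 51 63]
y = z − H·x̄ = [50]
S = H·P̄·Hᵀ + R = [2263]
K = P̄·Hᵀ·S⁻¹ = [300/2263; -411/2263; -342/2263]
x' = x̄ + K·y = [-841/2263, 2080/2263, -1259/2263]
P' = (I − K·H)·P̄ = [38991/2263 -26058/2263 25658/2263; -26058/2263 25697/2263 -25149/2263; 25658/2263 -25149/2263 25605/2263]

x' = [-841/2263, 2080/2263, -1259/2263]
P' = [38991/2263 -26058/2263 25658/2263; -26058/2263 25697/2263 -25149/2263; 25658/2263 -25149/2263 25605/2263]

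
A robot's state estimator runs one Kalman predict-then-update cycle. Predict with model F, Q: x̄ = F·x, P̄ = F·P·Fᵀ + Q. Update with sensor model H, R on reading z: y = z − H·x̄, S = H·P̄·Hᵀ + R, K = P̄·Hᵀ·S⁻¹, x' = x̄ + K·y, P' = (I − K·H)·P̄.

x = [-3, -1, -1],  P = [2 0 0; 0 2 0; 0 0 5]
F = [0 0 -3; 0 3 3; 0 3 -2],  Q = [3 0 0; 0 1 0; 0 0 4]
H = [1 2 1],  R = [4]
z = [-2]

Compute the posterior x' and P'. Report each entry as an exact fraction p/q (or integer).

x̄ = F·x = [3, -6, -1]
P̄ = F·P·Fᵀ + Q = [48 -45 30; -45 64 -12; 30 -12 42]
y = z − H·x̄ = [8]
S = H·P̄·Hᵀ + R = [182]
K = P̄·Hᵀ·S⁻¹ = [-6/91; 71/182; 24/91]
x' = x̄ + K·y = [225/91, -262/91, 101/91]
P' = (I − K·H)·P̄ = [4296/91 -3669/91 3018/91; -3669/91 6607/182 -2796/91; 3018/91 -2796/91 2670/91]

x' = [225/91, -262/91, 101/91]
P' = [4296/91 -3669/91 3018/91; -3669/91 6607/182 -2796/91; 3018/91 -2796/91 2670/91]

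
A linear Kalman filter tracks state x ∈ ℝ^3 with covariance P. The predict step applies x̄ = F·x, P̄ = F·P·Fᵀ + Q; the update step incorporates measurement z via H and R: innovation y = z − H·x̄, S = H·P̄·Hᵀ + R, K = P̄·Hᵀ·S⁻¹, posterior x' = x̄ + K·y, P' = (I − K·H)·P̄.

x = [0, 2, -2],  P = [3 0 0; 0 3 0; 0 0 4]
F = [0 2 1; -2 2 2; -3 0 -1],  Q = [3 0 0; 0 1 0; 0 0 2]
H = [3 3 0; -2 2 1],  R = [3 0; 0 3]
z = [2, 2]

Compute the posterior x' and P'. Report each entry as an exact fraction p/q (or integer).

x' = [2219/2767, -695/5534, 41615/11068]
P' = [1983/2767 -3115/5534 23485/11068; -3115/5534 8203/11068 -47979/22136; 23485/11068 -47979/22136 432179/44272]

x̄ = F·x = [2, 0, 2]
P̄ = F·P·Fᵀ + Q = [19 20 -4; 20 41 10; -4 10 33]
y = z − H·x̄ = [-4, 4]
S = H·P̄·Hᵀ + R = [903 150; 150 172]
K = P̄·Hᵀ·S⁻¹ = [851/5534 -1613/11068; 1973/11068 3251/22136; -1009/22136 17461/44272]
x' = x̄ + K·y = [2219/2767, -695/5534, 41615/11068]
P' = (I − K·H)·P̄ = [1983/2767 -3115/5534 23485/11068; -3115/5534 8203/11068 -47979/22136; 23485/11068 -47979/22136 432179/44272]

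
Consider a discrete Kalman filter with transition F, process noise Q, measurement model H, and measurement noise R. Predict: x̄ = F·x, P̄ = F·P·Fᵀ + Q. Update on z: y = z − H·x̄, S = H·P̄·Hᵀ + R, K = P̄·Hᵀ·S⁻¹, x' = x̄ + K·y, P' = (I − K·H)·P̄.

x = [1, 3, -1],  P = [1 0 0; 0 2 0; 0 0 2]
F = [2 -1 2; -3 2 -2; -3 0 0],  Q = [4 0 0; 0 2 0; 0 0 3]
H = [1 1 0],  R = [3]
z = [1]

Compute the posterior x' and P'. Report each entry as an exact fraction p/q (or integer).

x̄ = F·x = [-3, 5, -3]
P̄ = F·P·Fᵀ + Q = [18 -18 -6; -18 27 9; -6 9 12]
y = z − H·x̄ = [-1]
S = H·P̄·Hᵀ + R = [12]
K = P̄·Hᵀ·S⁻¹ = [0; 3/4; 1/4]
x' = x̄ + K·y = [-3, 17/4, -13/4]
P' = (I − K·H)·P̄ = [18 -18 -6; -18 81/4 27/4; -6 27/4 45/4]

x' = [-3, 17/4, -13/4]
P' = [18 -18 -6; -18 81/4 27/4; -6 27/4 45/4]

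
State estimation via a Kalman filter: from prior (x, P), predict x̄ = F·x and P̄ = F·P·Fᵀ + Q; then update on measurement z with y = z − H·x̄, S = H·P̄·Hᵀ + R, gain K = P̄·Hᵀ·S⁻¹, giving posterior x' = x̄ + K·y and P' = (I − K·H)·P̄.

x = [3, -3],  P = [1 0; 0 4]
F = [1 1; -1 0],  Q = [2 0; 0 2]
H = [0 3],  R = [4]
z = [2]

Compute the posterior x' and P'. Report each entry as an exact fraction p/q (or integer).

x' = [-33/31, 6/31]
P' = [208/31 -4/31; -4/31 12/31]

x̄ = F·x = [0, -3]
P̄ = F·P·Fᵀ + Q = [7 -1; -1 3]
y = z − H·x̄ = [11]
S = H·P̄·Hᵀ + R = [31]
K = P̄·Hᵀ·S⁻¹ = [-3/31; 9/31]
x' = x̄ + K·y = [-33/31, 6/31]
P' = (I − K·H)·P̄ = [208/31 -4/31; -4/31 12/31]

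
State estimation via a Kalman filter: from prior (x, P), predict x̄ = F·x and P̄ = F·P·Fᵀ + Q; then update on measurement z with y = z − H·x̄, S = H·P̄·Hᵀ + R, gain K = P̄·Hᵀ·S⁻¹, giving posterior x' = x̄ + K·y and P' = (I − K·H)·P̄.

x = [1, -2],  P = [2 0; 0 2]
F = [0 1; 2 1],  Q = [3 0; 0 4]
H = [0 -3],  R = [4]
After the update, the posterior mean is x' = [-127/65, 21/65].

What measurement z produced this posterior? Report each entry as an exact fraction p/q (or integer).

x̄ = F·x = [-2, 0]
P̄ = F·P·Fᵀ + Q = [5 2; 2 14]
S = H·P̄·Hᵀ + R = [130]
K = P̄·Hᵀ·S⁻¹ = [-3/65; -21/65]
x' − x̄ = [3/65, 21/65] = K·y
y = (KᵀK)⁻¹·Kᵀ·(x' − x̄) = [-1]
z = y + H·x̄ = [-1] + [0] = [-1]

z = [-1]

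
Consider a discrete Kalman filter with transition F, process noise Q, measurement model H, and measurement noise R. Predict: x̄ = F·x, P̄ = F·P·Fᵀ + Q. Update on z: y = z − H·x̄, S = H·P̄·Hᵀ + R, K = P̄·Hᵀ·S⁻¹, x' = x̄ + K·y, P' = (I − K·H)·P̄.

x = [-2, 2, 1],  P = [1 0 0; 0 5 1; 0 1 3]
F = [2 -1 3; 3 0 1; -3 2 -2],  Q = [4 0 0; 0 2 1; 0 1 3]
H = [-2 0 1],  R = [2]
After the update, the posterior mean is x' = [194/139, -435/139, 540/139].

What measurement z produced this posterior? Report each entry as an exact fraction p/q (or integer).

z = [1]

x̄ = F·x = [-3, -5, 8]
P̄ = F·P·Fᵀ + Q = [34 14 -26; 14 14 -12; -26 -12 36]
S = H·P̄·Hᵀ + R = [278]
K = P̄·Hᵀ·S⁻¹ = [-47/139; -20/139; 44/139]
x' − x̄ = [611/139, 260/139, -572/139] = K·y
y = (KᵀK)⁻¹·Kᵀ·(x' − x̄) = [-13]
z = y + H·x̄ = [-13] + [14] = [1]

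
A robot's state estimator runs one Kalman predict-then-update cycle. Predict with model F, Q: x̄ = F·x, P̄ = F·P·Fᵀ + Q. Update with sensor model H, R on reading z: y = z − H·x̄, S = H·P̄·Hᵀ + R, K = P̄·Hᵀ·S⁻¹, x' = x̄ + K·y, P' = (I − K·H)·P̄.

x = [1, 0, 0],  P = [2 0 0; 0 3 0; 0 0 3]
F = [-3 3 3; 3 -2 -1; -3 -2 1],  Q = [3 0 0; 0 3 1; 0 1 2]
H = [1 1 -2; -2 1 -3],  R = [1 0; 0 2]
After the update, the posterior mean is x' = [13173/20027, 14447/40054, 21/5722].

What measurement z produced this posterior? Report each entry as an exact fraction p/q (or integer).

x̄ = F·x = [-3, 3, -3]
P̄ = F·P·Fᵀ + Q = [75 -45 9; -45 36 -8; 9 -8 35]
S = H·P̄·Hᵀ + R = [158 190; 190 989]
K = P̄·Hᵀ·S⁻¹ = [9008/20027 -6226/20027; -21577/120162 11185/60081; -6193/17166 -542/8583]
x' − x̄ = [73254/20027, -105715/40054, 17187/5722] = K·y
y = (KᵀK)⁻¹·Kᵀ·(x' − x̄) = [-5, -19]
z = y + H·x̄ = [-5, -19] + [6, 18] = [1, -1]

z = [1, -1]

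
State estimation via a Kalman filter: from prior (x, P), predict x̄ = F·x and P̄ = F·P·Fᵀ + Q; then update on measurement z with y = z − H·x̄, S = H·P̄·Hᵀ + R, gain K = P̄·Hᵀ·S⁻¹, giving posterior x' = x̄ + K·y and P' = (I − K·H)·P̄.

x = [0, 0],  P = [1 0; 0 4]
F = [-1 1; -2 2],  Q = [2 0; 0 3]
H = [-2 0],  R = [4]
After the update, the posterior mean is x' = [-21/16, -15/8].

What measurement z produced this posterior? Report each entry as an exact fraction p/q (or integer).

x̄ = F·x = [0, 0]
P̄ = F·P·Fᵀ + Q = [7 10; 10 23]
S = H·P̄·Hᵀ + R = [32]
K = P̄·Hᵀ·S⁻¹ = [-7/16; -5/8]
x' − x̄ = [-21/16, -15/8] = K·y
y = (KᵀK)⁻¹·Kᵀ·(x' − x̄) = [3]
z = y + H·x̄ = [3] + [0] = [3]

z = [3]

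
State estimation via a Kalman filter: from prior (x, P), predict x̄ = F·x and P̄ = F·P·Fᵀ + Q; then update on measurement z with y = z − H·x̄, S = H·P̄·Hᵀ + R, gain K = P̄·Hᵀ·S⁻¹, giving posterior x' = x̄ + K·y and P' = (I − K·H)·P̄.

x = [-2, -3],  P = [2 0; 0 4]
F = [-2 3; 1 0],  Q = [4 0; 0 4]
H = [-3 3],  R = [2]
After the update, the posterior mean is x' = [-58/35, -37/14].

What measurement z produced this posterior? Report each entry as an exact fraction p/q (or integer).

x̄ = F·x = [-5, -2]
P̄ = F·P·Fᵀ + Q = [48 -4; -4 6]
S = H·P̄·Hᵀ + R = [560]
K = P̄·Hᵀ·S⁻¹ = [-39/140; 3/56]
x' − x̄ = [117/35, -9/14] = K·y
y = (KᵀK)⁻¹·Kᵀ·(x' − x̄) = [-12]
z = y + H·x̄ = [-12] + [9] = [-3]

z = [-3]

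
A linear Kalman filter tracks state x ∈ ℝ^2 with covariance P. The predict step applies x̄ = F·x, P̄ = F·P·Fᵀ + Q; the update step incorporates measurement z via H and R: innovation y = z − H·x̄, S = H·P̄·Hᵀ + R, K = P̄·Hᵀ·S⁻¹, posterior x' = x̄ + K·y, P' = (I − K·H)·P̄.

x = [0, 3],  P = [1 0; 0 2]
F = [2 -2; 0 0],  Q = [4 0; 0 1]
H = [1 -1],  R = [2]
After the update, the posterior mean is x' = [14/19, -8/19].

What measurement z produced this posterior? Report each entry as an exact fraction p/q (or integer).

z = [2]

x̄ = F·x = [-6, 0]
P̄ = F·P·Fᵀ + Q = [16 0; 0 1]
S = H·P̄·Hᵀ + R = [19]
K = P̄·Hᵀ·S⁻¹ = [16/19; -1/19]
x' − x̄ = [128/19, -8/19] = K·y
y = (KᵀK)⁻¹·Kᵀ·(x' − x̄) = [8]
z = y + H·x̄ = [8] + [-6] = [2]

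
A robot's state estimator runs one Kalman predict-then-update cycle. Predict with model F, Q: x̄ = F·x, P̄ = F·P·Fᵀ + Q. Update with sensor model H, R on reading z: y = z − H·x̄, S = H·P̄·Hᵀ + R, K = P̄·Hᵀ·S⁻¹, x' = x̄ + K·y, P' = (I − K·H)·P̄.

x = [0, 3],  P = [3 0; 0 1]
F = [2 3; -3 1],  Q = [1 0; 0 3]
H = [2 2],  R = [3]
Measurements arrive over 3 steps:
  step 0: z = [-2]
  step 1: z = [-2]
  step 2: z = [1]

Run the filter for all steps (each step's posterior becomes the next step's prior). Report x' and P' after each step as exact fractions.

step 0: x̄ = F·x = [9, 3]
step 0: P̄ = F·P·Fᵀ + Q = [22 -15; -15 31]
step 0: y = z − H·x̄ = [-26]
step 0: S = H·P̄·Hᵀ + R = [95]
step 0: K = P̄·Hᵀ·S⁻¹ = [14/95; 32/95]
step 0: x' = x̄ + K·y = [491/95, -547/95]
step 0: P' = (I − K·H)·P̄ = [1894/95 -1873/95; -1873/95 1921/95]
step 1: x̄ = F·x = [-659/95, -404/19]
step 1: P̄ = F·P·Fᵀ + Q = [2484/95 1502/19; 1502/19 6098/19]
step 1: y = z − H·x̄ = [272/5]
step 1: S = H·P̄·Hᵀ + R = [10119/5]
step 1: K = P̄·Hᵀ·S⁻¹ = [1052/10119; 4000/10119]
step 1: x' = x̄ + K·y = [-246337/192261, 46324/192261]
step 1: P' = (I − K·H)·P̄ = [821644/192261 -791662/192261; -791662/192261 905662/192261]
step 2: x̄ = F·x = [-353702/192261, 785335/192261]
step 2: P̄ = F·P·Fᵀ + Q = [2129851/192261 3328756/192261; 3328756/192261 13627213/192261]
step 2: y = z − H·x̄ = [-671005/192261]
step 2: S = H·P̄·Hᵀ + R = [90235087/192261]
step 2: K = P̄·Hᵀ·S⁻¹ = [10917214/90235087; 33911938/90235087]
step 2: x' = x̄ + K·y = [-204107104/90235087, 250231155/90235087]
step 2: P' = (I − K·H)·P̄ = [379701181/90235087 -363325360/90235087; -363325360/90235087 414193267/90235087]

step 0: x' = [491/95, -547/95], P' = [1894/95 -1873/95; -1873/95 1921/95]
step 1: x' = [-246337/192261, 46324/192261], P' = [821644/192261 -791662/192261; -791662/192261 905662/192261]
step 2: x' = [-204107104/90235087, 250231155/90235087], P' = [379701181/90235087 -363325360/90235087; -363325360/90235087 414193267/90235087]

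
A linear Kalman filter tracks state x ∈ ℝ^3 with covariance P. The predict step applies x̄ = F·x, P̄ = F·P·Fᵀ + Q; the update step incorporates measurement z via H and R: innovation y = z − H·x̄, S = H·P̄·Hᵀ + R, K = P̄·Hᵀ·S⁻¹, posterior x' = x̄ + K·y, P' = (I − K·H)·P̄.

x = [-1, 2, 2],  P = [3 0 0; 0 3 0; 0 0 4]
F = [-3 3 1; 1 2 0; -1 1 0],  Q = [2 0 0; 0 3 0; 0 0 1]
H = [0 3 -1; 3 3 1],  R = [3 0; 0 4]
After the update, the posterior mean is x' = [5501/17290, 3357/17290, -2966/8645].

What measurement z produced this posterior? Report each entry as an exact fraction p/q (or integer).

x̄ = F·x = [11, 3, 3]
P̄ = F·P·Fᵀ + Q = [60 9 18; 9 18 3; 18 3 7]
S = H·P̄·Hᵀ + R = [154 182; 182 1001]
K = P̄·Hᵀ·S⁻¹ = [-351/1330 2358/8645; 393/1330 261/8645; -59/665 744/8645]
x' − x̄ = [-184689/17290, -48513/17290, -28901/8645] = K·y
y = (KᵀK)⁻¹·Kᵀ·(x' − x̄) = [-5, -44]
z = y + H·x̄ = [-5, -44] + [6, 45] = [1, 1]

z = [1, 1]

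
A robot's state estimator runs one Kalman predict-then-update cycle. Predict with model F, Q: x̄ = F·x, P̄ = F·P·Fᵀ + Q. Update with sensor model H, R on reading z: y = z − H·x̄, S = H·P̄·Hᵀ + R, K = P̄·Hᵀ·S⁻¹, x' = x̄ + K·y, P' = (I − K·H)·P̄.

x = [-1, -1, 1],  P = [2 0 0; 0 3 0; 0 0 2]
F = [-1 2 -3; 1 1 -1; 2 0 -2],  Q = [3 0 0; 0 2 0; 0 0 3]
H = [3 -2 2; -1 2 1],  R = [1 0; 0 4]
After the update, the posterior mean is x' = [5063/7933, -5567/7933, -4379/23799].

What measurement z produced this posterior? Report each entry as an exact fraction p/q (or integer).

z = [3, -2]

x̄ = F·x = [-4, -3, -4]
P̄ = F·P·Fᵀ + Q = [35 10 8; 10 9 8; 8 8 19]
S = H·P̄·Hᵀ + R = [340 1; 1 70]
K = P̄·Hᵀ·S⁻¹ = [2359/7933 -827/7933; 648/7933 1804/7933; 3193/23799 9134/23799]
x' − x̄ = [36795/7933, 18232/7933, 90817/23799] = K·y
y = (KᵀK)⁻¹·Kᵀ·(x' − x̄) = [17, 4]
z = y + H·x̄ = [17, 4] + [-14, -6] = [3, -2]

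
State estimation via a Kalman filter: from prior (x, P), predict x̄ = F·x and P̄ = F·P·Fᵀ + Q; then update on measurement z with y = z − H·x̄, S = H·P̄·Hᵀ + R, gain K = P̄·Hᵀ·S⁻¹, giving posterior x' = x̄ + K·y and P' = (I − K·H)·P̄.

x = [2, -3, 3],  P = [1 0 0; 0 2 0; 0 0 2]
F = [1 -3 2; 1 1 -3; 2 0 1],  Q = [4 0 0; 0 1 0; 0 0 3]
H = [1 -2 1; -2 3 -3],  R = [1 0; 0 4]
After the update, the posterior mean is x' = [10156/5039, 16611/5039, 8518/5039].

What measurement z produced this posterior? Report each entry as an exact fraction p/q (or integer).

x̄ = F·x = [17, -10, 7]
P̄ = F·P·Fᵀ + Q = [31 -17 6; -17 22 -4; 6 -4 9]
S = H·P̄·Hᵀ + R = [225 -406; -406 755]
K = P̄·Hᵀ·S⁻¹ = [419/5039 -649/5039; -3603/5039 -1190/5039; -3341/5039 -2137/5039]
x' − x̄ = [-75507/5039, 67001/5039, -26755/5039] = K·y
y = (KᵀK)⁻¹·Kᵀ·(x' − x̄) = [-47, 86]
z = y + H·x̄ = [-47, 86] + [44, -85] = [-3, 1]

z = [-3, 1]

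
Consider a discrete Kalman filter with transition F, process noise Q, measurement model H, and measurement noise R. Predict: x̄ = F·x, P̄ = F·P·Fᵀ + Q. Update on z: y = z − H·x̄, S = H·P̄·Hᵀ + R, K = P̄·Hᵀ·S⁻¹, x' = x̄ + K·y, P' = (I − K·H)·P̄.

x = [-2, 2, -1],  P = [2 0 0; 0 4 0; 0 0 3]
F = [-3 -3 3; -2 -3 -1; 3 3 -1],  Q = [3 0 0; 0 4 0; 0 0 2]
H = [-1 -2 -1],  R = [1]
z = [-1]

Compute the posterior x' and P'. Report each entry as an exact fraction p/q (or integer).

x̄ = F·x = [-3, -1, 1]
P̄ = F·P·Fᵀ + Q = [84 39 -63; 39 51 -45; -63 -45 59]
y = z − H·x̄ = [-5]
S = H·P̄·Hᵀ + R = [198]
K = P̄·Hᵀ·S⁻¹ = [-1/2; -16/33; 47/99]
x' = x̄ + K·y = [-1/2, 47/33, -136/99]
P' = (I − K·H)·P̄ = [69/2 -9 -16; -9 49/11 19/33; -16 19/33 1423/99]

x' = [-1/2, 47/33, -136/99]
P' = [69/2 -9 -16; -9 49/11 19/33; -16 19/33 1423/99]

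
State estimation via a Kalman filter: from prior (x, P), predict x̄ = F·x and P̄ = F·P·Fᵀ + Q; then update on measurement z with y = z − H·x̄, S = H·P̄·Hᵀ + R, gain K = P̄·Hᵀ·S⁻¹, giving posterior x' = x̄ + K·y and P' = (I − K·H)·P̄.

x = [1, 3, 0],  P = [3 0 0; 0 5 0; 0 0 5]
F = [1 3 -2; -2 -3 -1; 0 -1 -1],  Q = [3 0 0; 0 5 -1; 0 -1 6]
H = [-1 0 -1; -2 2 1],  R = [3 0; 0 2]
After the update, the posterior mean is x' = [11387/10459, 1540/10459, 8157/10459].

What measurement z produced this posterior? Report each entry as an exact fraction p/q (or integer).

x̄ = F·x = [10, -11, -3]
P̄ = F·P·Fᵀ + Q = [71 -41 -5; -41 67 19; -5 19 16]
S = H·P̄·Hᵀ + R = [80 165; 165 994]
K = P̄·Hᵀ·S⁻¹ = [-27819/52295 -1486/10459; -16907/52295 3034/10459; -21494/52295 1387/10459]
x' − x̄ = [-93203/10459, 116589/10459, 39534/10459] = K·y
y = (KᵀK)⁻¹·Kᵀ·(x' − x̄) = [5, 44]
z = y + H·x̄ = [5, 44] + [-7, -45] = [-2, -1]

z = [-2, -1]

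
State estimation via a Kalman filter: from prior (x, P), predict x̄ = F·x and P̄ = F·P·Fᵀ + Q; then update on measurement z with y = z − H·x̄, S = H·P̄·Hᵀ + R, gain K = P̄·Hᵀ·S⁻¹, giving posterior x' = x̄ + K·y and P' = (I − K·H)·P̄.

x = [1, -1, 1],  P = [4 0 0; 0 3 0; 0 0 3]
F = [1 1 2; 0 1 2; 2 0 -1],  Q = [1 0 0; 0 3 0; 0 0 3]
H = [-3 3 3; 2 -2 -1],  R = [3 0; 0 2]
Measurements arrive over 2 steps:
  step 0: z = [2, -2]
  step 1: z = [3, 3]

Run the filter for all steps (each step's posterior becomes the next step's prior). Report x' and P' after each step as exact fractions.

step 0: x' = [157/222, 113/74, -7/74], P' = [1874/111 585/37 43/37; 585/37 612/37 -33/37; 43/37 -33/37 97/37]
step 1: x' = [895016/141129, 258311/94086, 643879/141129], P' = [2324213/141129 626629/47043 529456/141129; 626629/47043 191756/15681 65270/47043; 529456/141129 65270/47043 423218/141129]

step 0: x̄ = F·x = [2, 1, 1]
step 0: P̄ = F·P·Fᵀ + Q = [20 15 2; 15 18 -6; 2 -6 22]
step 0: y = z − H·x̄ = [2, -3]
step 0: S = H·P̄·Hᵀ + R = [129 -42; -42 24]
step 0: K = P̄·Hᵀ·S⁻¹ = [10/111 109/222; -6/37 -21/74; 21/37 55/74]
step 0: x' = x̄ + K·y = [157/222, 113/74, -7/74]
step 0: P' = (I − K·H)·P̄ = [1874/111 585/37 43/37; 585/37 612/37 -33/37; 43/37 -33/37 97/37]
step 1: x̄ = F·x = [227/111, 99/74, 335/222]
step 1: P̄ = F·P·Fᵀ + Q = [8615/111 1539/37 7162/111; 1539/37 979/37 1181/37; 7162/111 1181/37 7604/111]
step 1: y = z − H·x̄ = [22/37, 229/74]
step 1: S = H·P̄·Hᵀ + R = [8163/37 -1383/37; -1383/37 874/37]
step 1: K = P̄·Hᵀ·S⁻¹ = [85130/141129 59866/47043; 13909/47043 6242/15681; 89572/141129 40679/47043]
step 1: x' = x̄ + K·y = [895016/141129, 258311/94086, 643879/141129]
step 1: P' = (I − K·H)·P̄ = [2324213/141129 626629/47043 529456/141129; 626629/47043 191756/15681 65270/47043; 529456/141129 65270/47043 423218/141129]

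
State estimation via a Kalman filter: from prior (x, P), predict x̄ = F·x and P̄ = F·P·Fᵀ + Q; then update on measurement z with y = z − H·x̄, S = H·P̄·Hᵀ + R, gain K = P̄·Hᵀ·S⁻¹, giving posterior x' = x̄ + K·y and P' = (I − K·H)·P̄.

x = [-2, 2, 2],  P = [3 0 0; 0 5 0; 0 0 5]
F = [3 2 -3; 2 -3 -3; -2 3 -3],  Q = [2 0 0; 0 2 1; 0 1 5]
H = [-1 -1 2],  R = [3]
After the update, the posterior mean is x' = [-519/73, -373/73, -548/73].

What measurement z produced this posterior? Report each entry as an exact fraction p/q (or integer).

z = [-3]

x̄ = F·x = [-8, -16, 4]
P̄ = F·P·Fᵀ + Q = [94 33 57; 33 104 -11; 57 -11 107]
S = H·P̄·Hᵀ + R = [511]
K = P̄·Hᵀ·S⁻¹ = [-13/511; -159/511; 24/73]
x' − x̄ = [65/73, 795/73, -840/73] = K·y
y = (KᵀK)⁻¹·Kᵀ·(x' − x̄) = [-35]
z = y + H·x̄ = [-35] + [32] = [-3]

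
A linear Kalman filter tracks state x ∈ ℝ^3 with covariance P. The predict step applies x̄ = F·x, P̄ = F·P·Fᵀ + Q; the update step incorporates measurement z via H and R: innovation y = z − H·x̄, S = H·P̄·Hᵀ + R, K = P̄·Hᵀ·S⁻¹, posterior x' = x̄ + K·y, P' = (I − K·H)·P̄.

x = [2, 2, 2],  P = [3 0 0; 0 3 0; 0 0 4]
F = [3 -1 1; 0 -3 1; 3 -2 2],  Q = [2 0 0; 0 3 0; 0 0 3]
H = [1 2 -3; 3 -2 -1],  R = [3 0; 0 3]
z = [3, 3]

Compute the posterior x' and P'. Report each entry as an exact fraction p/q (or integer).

x̄ = F·x = [6, -4, 6]
P̄ = F·P·Fᵀ + Q = [36 13 41; 13 34 26; 41 26 58]
y = z − H·x̄ = [23, -17]
S = H·P̄·Hᵀ + R = [191 -108; -108 223]
K = P̄·Hᵀ·S⁻¹ = [-9175/30929 1243/30929; -5271/30929 -10181/30929; -16659/30929 -6265/30929]
x' = x̄ + K·y = [-46582/30929, -71872/30929, -91078/30929]
P' = (I − K·H)·P̄ = [502806/30929 497967/30929 508755/30929; 497967/30929 507444/30929 509556/30929; 508755/30929 509556/30929 525948/30929]

x' = [-46582/30929, -71872/30929, -91078/30929]
P' = [502806/30929 497967/30929 508755/30929; 497967/30929 507444/30929 509556/30929; 508755/30929 509556/30929 525948/30929]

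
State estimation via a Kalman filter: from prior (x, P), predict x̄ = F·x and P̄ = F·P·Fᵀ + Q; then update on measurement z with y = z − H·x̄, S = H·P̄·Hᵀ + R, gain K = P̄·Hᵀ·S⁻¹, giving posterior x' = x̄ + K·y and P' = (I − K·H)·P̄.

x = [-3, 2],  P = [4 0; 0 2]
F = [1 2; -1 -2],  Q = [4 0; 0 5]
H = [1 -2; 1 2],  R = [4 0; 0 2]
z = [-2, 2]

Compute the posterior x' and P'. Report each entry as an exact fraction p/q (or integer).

x̄ = F·x = [1, -1]
P̄ = F·P·Fᵀ + Q = [16 -12; -12 17]
y = z − H·x̄ = [-5, 3]
S = H·P̄·Hᵀ + R = [136 -52; -52 38]
K = P̄·Hᵀ·S⁻¹ = [69/154 31/77; -151/616 75/308]
x' = x̄ + K·y = [-5/154, 589/616]
P' = (I − K·H)·P̄ = [100/77 -19/77; -19/77 113/308]

x' = [-5/154, 589/616]
P' = [100/77 -19/77; -19/77 113/308]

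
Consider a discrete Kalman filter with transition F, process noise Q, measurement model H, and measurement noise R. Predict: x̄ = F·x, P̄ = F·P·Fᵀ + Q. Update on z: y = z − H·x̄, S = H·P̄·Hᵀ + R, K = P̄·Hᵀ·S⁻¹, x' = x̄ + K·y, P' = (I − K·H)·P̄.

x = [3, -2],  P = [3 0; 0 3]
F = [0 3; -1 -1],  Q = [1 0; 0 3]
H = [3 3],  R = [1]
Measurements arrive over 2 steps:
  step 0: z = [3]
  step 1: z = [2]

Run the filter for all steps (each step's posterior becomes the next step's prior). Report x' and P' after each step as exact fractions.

step 0: x' = [84/43, -1], P' = [1567/172 -9; -9 9]
step 1: x' = [190695/131923, -103541/131923], P' = [408934/131923 -394830/131923; -394830/131923 395365/131923]

step 0: x̄ = F·x = [-6, -1]
step 0: P̄ = F·P·Fᵀ + Q = [28 -9; -9 9]
step 0: y = z − H·x̄ = [24]
step 0: S = H·P̄·Hᵀ + R = [172]
step 0: K = P̄·Hᵀ·S⁻¹ = [57/172; 0]
step 0: x' = x̄ + K·y = [84/43, -1]
step 0: P' = (I − K·H)·P̄ = [1567/172 -9; -9 9]
step 1: x̄ = F·x = [-3, -41/43]
step 1: P̄ = F·P·Fᵀ + Q = [82 0; 0 535/172]
step 1: y = z − H·x̄ = [596/43]
step 1: S = H·P̄·Hᵀ + R = [131923/172]
step 1: K = P̄·Hᵀ·S⁻¹ = [42312/131923; 1605/131923]
step 1: x' = x̄ + K·y = [190695/131923, -103541/131923]
step 1: P' = (I − K·H)·P̄ = [408934/131923 -394830/131923; -394830/131923 395365/131923]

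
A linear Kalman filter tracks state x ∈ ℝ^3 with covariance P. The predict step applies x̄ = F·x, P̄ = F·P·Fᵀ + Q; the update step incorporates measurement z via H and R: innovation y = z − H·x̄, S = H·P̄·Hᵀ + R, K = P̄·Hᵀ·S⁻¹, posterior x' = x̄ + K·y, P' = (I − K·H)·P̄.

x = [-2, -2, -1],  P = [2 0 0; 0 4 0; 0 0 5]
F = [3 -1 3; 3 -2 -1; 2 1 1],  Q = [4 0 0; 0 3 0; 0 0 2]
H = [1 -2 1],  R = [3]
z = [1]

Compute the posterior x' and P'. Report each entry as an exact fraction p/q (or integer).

x̄ = F·x = [-7, -1, -7]
P̄ = F·P·Fᵀ + Q = [71 11 23; 11 42 -1; 23 -1 19]
y = z − H·x̄ = [13]
S = H·P̄·Hᵀ + R = [267]
K = P̄·Hᵀ·S⁻¹ = [24/89; -74/267; 44/267]
x' = x̄ + K·y = [-311/89, -1229/267, -1297/267]
P' = (I − K·H)·P̄ = [4591/89 2755/89 991/89; 2755/89 5738/267 2989/267; 991/89 2989/267 3137/267]

x' = [-311/89, -1229/267, -1297/267]
P' = [4591/89 2755/89 991/89; 2755/89 5738/267 2989/267; 991/89 2989/267 3137/267]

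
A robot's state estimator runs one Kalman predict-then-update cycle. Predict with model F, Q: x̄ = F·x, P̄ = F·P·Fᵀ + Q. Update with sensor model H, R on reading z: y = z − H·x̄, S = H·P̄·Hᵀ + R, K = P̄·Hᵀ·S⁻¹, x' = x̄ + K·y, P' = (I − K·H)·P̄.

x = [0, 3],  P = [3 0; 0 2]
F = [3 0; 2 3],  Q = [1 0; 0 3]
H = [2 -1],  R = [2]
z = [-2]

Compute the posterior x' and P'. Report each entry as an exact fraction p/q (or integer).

x' = [266/75, 232/25]
P' = [656/75 412/25; 412/25 822/25]

x̄ = F·x = [0, 9]
P̄ = F·P·Fᵀ + Q = [28 18; 18 33]
y = z − H·x̄ = [7]
S = H·P̄·Hᵀ + R = [75]
K = P̄·Hᵀ·S⁻¹ = [38/75; 1/25]
x' = x̄ + K·y = [266/75, 232/25]
P' = (I − K·H)·P̄ = [656/75 412/25; 412/25 822/25]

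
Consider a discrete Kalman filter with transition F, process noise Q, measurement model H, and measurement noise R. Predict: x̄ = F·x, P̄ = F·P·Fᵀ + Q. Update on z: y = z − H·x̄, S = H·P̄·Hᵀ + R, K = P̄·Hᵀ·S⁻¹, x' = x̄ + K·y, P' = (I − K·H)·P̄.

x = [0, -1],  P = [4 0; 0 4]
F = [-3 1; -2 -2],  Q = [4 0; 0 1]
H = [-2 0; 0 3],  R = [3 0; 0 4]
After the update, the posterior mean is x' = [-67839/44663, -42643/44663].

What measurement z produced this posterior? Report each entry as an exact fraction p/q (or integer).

x̄ = F·x = [-1, 2]
P̄ = F·P·Fᵀ + Q = [44 16; 16 33]
S = H·P̄·Hᵀ + R = [179 -96; -96 301]
K = P̄·Hᵀ·S⁻¹ = [-21880/44663 144/44663; -128/44663 14649/44663]
x' − x̄ = [-23176/44663, -131969/44663] = K·y
y = (KᵀK)⁻¹·Kᵀ·(x' − x̄) = [1, -9]
z = y + H·x̄ = [1, -9] + [2, 6] = [3, -3]

z = [3, -3]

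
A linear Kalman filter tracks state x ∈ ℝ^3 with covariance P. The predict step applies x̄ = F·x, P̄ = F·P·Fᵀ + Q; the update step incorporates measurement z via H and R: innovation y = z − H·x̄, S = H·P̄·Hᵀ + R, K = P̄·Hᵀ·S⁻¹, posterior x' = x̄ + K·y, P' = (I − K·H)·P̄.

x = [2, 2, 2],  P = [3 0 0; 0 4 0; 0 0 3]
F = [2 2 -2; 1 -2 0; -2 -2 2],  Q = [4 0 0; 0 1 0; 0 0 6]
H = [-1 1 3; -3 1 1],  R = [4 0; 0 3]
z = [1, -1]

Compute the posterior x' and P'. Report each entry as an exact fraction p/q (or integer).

x' = [5201/18335, -2360/3667, 10562/18335]
P' = [25046/18335 13934/3667 -12508/18335; 13934/3667 56420/3667 -14042/3667; -12508/18335 -14042/3667 27274/18335]

x̄ = F·x = [4, -2, -4]
P̄ = F·P·Fᵀ + Q = [44 -10 -40; -10 20 10; -40 10 46]
y = z − H·x̄ = [19, 17]
S = H·P̄·Hᵀ + R = [802 770; 770 785]
K = P̄·Hᵀ·S⁻¹ = [355/3667 -5992/18335; 90/3667 192/3667; 1206/3667 -1804/18335]
x' = x̄ + K·y = [5201/18335, -2360/3667, 10562/18335]
P' = (I − K·H)·P̄ = [25046/18335 13934/3667 -12508/18335; 13934/3667 56420/3667 -14042/3667; -12508/18335 -14042/3667 27274/18335]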